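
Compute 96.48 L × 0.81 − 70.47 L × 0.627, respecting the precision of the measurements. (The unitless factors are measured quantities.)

96.48 × 0.81 = 78.1488 → 78 L (2 s.f., last digit at the 10^0 place).
70.47 × 0.627 = 44.18469 → 44.2 L (3 s.f., last digit at the 10^-1 place).
Difference: 33.96411 L; keep the coarser place, 10^0.
Result: 34 L.

34 L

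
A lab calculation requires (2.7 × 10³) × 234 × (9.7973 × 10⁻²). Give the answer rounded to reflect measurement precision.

(2.7 × 10³) × 234 × (9.7973 × 10⁻²) = 61899.3414
Multiplication/division keeps the fewest significant figures: 2.7 × 10³ → 2 s.f., 234 → 3 s.f., 9.7973 × 10⁻² → 5 s.f.; limit is 2.
Rounded to 2 significant figures: 6.2 × 10⁴.

6.2 × 10⁴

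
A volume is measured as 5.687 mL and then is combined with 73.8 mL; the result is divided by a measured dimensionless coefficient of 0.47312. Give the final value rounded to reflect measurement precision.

168 mL

5.687 mL + 73.8 mL = 79.487 mL; the sum is limited to 1 decimal place (3 s.f.).
Carrying full precision, 79.487 ÷ 0.47312 = 168.006002705… mL; 0.47312 has 5 s.f., so the result keeps min(3, 5) = 3 s.f.
Rounded to 3 significant figures: 168 mL.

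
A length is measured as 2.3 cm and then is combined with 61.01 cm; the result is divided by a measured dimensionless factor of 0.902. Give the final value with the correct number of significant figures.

70.2 cm

2.3 cm + 61.01 cm = 63.31 cm; the sum is limited to 1 decimal place (3 s.f.).
Carrying full precision, 63.31 ÷ 0.902 = 70.1884700665… cm; 0.902 has 3 s.f., so the result keeps min(3, 3) = 3 s.f.
Rounded to 3 significant figures: 70.2 cm.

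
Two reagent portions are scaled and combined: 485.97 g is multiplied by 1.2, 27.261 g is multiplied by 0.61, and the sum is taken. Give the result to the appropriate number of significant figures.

6.0 × 10² g

485.97 × 1.2 = 583.164 → 5.8 × 10² g (2 s.f., last digit at the 10^1 place).
27.261 × 0.61 = 16.62921 → 17 g (2 s.f., last digit at the 10^0 place).
Sum: 599.79321 g; keep the coarser place, 10^1.
Result: 6.0 × 10² g.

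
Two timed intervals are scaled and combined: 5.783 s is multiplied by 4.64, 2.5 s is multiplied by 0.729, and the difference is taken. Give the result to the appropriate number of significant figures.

5.783 × 4.64 = 26.83312 → 26.8 s (3 s.f., last digit at the 10^-1 place).
2.5 × 0.729 = 1.8225 → 1.8 s (2 s.f., last digit at the 10^-1 place).
Difference: 25.01062 s; keep the coarser place, 10^-1.
Result: 25.0 s.

25.0 s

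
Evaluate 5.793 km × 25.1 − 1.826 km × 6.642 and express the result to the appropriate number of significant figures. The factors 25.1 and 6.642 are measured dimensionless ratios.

133 km

5.793 × 25.1 = 145.4043 → 145 km (3 s.f., last digit at the 10^0 place).
1.826 × 6.642 = 12.128292 → 12.13 km (4 s.f., last digit at the 10^-2 place).
Difference: 133.276008 km; keep the coarser place, 10^0.
Result: 133 km.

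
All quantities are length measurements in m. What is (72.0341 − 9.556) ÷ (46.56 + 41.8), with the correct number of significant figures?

72.0341 − 9.556 = 62.4781, limited to 3 d.p. → 5 s.f.; 46.56 + 41.8 = 88.36, limited to 1 d.p. → 3 s.f.
Carrying full precision, 62.4781 ÷ 88.36 = 0.707085785423…; keep min(5, 3) = 3 s.f.
Rounded to 3 significant figures: 0.707.

0.707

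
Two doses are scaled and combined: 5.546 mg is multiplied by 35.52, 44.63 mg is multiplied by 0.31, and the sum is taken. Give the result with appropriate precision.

211 mg

5.546 × 35.52 = 196.99392 → 197.0 mg (4 s.f., last digit at the 10^-1 place).
44.63 × 0.31 = 13.8353 → 14 mg (2 s.f., last digit at the 10^0 place).
Sum: 210.82922 mg; keep the coarser place, 10^0.
Result: 211 mg.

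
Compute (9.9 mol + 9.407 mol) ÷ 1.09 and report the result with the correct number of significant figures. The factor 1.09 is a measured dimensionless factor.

17.7 mol

9.9 mol + 9.407 mol = 19.307 mol; the sum is limited to 1 decimal place (3 s.f.).
Carrying full precision, 19.307 ÷ 1.09 = 17.7128440367… mol; 1.09 has 3 s.f., so the result keeps min(3, 3) = 3 s.f.
Rounded to 3 significant figures: 17.7 mol.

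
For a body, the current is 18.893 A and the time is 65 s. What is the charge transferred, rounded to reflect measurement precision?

1.2 × 10³ C

charge transferred = 18.893 A × 65 s = 1228.045 C.
18.893 has 5 significant figures; 65 has 2.
Division/multiplication keeps the fewest: 2 significant figures.
Rounded: 1.2 × 10³ C.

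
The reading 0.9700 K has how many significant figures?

0.9700: leading zeros are not significant; trailing zeros after a decimal point are significant.

4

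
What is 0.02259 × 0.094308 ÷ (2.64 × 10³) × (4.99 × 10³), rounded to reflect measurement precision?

0.02259 × 0.094308 ÷ (2.64 × 10³) × (4.99 × 10³) = 0.00402681228136…
Multiplication/division keeps the fewest significant figures: 0.02259 → 4 s.f., 0.094308 → 5 s.f., 2.64 × 10³ → 3 s.f., 4.99 × 10³ → 3 s.f.; limit is 3.
Rounded to 3 significant figures: 0.00403.

0.00403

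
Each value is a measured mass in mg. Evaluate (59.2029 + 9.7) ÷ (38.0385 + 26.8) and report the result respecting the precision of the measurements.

1.06

59.2029 + 9.7 = 68.9029, limited to 1 d.p. → 3 s.f.; 38.0385 + 26.8 = 64.8385, limited to 1 d.p. → 3 s.f.
Carrying full precision, 68.9029 ÷ 64.8385 = 1.06268497883…; keep min(3, 3) = 3 s.f.
Rounded to 3 significant figures: 1.06.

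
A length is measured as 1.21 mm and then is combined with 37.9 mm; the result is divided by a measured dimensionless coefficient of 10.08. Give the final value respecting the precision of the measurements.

1.21 mm + 37.9 mm = 39.11 mm; the sum is limited to 1 decimal place (3 s.f.).
Carrying full precision, 39.11 ÷ 10.08 = 3.87996031746… mm; 10.08 has 4 s.f., so the result keeps min(3, 4) = 3 s.f.
Rounded to 3 significant figures: 3.88 mm.

3.88 mm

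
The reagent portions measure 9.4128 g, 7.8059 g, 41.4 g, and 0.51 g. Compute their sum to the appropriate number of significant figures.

9.4128 g + 7.8059 g + 41.4 g + 0.51 g = 59.1287 g.
Addition/subtraction keeps the fewest decimal places: 9.4128 → 4 decimal places, 7.8059 → 4 decimal places, 41.4 → 1 decimal place, 0.51 → 2 decimal places; limit is 1.
Rounded to 1 decimal place: 59.1 g.

59.1 g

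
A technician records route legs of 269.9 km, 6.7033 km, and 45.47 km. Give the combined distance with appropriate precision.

322.1 km

269.9 km + 6.7033 km + 45.47 km = 322.0733 km.
Addition/subtraction keeps the fewest decimal places: 269.9 → 1 decimal place, 6.7033 → 4 decimal places, 45.47 → 2 decimal places; limit is 1.
Rounded to 1 decimal place: 322.1 km.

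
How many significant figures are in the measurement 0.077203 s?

0.077203: leading zeros are not significant; zeros between nonzero digits are significant.

5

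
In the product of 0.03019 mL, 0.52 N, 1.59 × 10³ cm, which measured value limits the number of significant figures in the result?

0.03019 mL → 4 s.f.; 0.52 N → 2 s.f.; 1.59 × 10³ cm → 3 s.f.
The fewest is 2 significant figures, from 0.52 N.

0.52 N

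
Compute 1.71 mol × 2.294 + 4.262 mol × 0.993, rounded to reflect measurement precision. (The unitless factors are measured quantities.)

8.15 mol

1.71 × 2.294 = 3.92274 → 3.92 mol (3 s.f., last digit at the 10^-2 place).
4.262 × 0.993 = 4.232166 → 4.23 mol (3 s.f., last digit at the 10^-2 place).
Sum: 8.154906 mol; keep the coarser place, 10^-2.
Result: 8.15 mol.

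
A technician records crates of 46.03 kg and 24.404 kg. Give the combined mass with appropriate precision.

70.43 kg

46.03 kg + 24.404 kg = 70.434 kg.
Addition/subtraction keeps the fewest decimal places: 46.03 → 2 decimal places, 24.404 → 3 decimal places; limit is 2.
Rounded to 2 decimal places: 70.43 kg.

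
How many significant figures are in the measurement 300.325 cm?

300.325: zeros between nonzero digits are significant.

6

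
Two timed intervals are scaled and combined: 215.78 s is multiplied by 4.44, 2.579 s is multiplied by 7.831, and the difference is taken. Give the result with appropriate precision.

215.78 × 4.44 = 958.0632 → 958 s (3 s.f., last digit at the 10^0 place).
2.579 × 7.831 = 20.196149 → 20.20 s (4 s.f., last digit at the 10^-2 place).
Difference: 937.867051 s; keep the coarser place, 10^0.
Result: 938 s.

938 s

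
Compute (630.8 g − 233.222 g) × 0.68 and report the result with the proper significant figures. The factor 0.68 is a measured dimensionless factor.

630.8 g − 233.222 g = 397.578 g; the difference is limited to 1 decimal place (4 s.f.).
Carrying full precision, 397.578 × 0.68 = 270.35304 g; 0.68 has 2 s.f., so the result keeps min(4, 2) = 2 s.f.
Rounded to 2 significant figures: 2.7 × 10^2 g.

2.7 × 10^2 g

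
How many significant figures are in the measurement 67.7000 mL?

6

67.7000: trailing zeros after a decimal point are significant.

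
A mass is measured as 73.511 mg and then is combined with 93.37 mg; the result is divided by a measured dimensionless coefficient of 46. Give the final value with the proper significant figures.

73.511 mg + 93.37 mg = 166.881 mg; the sum is limited to 2 decimal places (5 s.f.).
Carrying full precision, 166.881 ÷ 46 = 3.62784782609… mg; 46 has 2 s.f., so the result keeps min(5, 2) = 2 s.f.
Rounded to 2 significant figures: 3.6 mg.

3.6 mg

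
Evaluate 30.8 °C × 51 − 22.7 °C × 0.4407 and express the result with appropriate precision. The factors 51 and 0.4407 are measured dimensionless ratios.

30.8 × 51 = 1570.8 → 1.6 × 10³ °C (2 s.f., last digit at the 10^2 place).
22.7 × 0.4407 = 10.00389 → 10.0 °C (3 s.f., last digit at the 10^-1 place).
Difference: 1560.79611 °C; keep the coarser place, 10^2.
Result: 1.6 × 10³ °C.

1.6 × 10³ °C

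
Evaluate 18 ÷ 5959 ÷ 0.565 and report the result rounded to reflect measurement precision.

18 ÷ 5959 ÷ 0.565 = 0.0053462673401…
Multiplication/division keeps the fewest significant figures: 18 → 2 s.f., 5959 → 4 s.f., 0.565 → 3 s.f.; limit is 2.
Rounded to 2 significant figures: 0.0053.

0.0053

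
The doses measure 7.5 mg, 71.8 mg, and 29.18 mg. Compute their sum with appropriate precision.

7.5 mg + 71.8 mg + 29.18 mg = 108.48 mg.
Addition/subtraction keeps the fewest decimal places: 7.5 → 1 decimal place, 71.8 → 1 decimal place, 29.18 → 2 decimal places; limit is 1.
Rounded to 1 decimal place: 108.5 mg.

108.5 mg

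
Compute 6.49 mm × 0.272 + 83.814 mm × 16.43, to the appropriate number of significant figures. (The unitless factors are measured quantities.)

6.49 × 0.272 = 1.76528 → 1.77 mm (3 s.f., last digit at the 10^-2 place).
83.814 × 16.43 = 1377.06402 → 1377 mm (4 s.f., last digit at the 10^0 place).
Sum: 1378.8293 mm; keep the coarser place, 10^0.
Result: 1379 mm.

1379 mm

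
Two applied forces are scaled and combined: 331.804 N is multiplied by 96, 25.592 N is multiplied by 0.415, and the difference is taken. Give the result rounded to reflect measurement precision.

3.2 × 10^4 N

331.804 × 96 = 31853.184 → 3.2 × 10^4 N (2 s.f., last digit at the 10^3 place).
25.592 × 0.415 = 10.62068 → 10.6 N (3 s.f., last digit at the 10^-1 place).
Difference: 31842.56332 N; keep the coarser place, 10^3.
Result: 3.2 × 10^4 N.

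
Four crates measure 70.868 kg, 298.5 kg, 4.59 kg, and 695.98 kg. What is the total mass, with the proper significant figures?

70.868 kg + 298.5 kg + 4.59 kg + 695.98 kg = 1069.938 kg.
Addition/subtraction keeps the fewest decimal places: 70.868 → 3 decimal places, 298.5 → 1 decimal place, 4.59 → 2 decimal places, 695.98 → 2 decimal places; limit is 1.
Rounded to 1 decimal place: 1069.9 kg.

1069.9 kg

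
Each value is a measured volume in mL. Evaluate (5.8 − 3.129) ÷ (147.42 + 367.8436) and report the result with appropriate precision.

5.8 − 3.129 = 2.671, limited to 1 d.p. → 2 s.f.; 147.42 + 367.8436 = 515.2636, limited to 2 d.p. → 5 s.f.
Carrying full precision, 2.671 ÷ 515.2636 = 0.00518375448993…; keep min(2, 5) = 2 s.f.
Rounded to 2 significant figures: 0.0052.

0.0052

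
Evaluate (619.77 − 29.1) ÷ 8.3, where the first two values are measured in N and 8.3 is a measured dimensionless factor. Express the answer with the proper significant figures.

71 N

619.77 N − 29.1 N = 590.67 N; the difference is limited to 1 decimal place (4 s.f.).
Carrying full precision, 590.67 ÷ 8.3 = 71.165060241… N; 8.3 has 2 s.f., so the result keeps min(4, 2) = 2 s.f.
Rounded to 2 significant figures: 71 N.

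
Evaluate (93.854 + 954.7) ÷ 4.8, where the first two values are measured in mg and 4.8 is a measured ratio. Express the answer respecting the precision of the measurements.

2.2 × 10² mg

93.854 mg + 954.7 mg = 1048.554 mg; the sum is limited to 1 decimal place (5 s.f.).
Carrying full precision, 1048.554 ÷ 4.8 = 218.44875 mg; 4.8 has 2 s.f., so the result keeps min(5, 2) = 2 s.f.
Rounded to 2 significant figures: 2.2 × 10² mg.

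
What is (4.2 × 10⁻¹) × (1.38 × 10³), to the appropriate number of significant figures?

5.8 × 10²

(4.2 × 10⁻¹) × (1.38 × 10³) = 579.6
Multiplication/division keeps the fewest significant figures: 4.2 × 10⁻¹ → 2 s.f., 1.38 × 10³ → 3 s.f.; limit is 2.
Rounded to 2 significant figures: 5.8 × 10².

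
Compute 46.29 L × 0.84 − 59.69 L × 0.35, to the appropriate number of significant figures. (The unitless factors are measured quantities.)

46.29 × 0.84 = 38.8836 → 39 L (2 s.f., last digit at the 10^0 place).
59.69 × 0.35 = 20.8915 → 21 L (2 s.f., last digit at the 10^0 place).
Difference: 17.9921 L; keep the coarser place, 10^0.
Result: 18 L.

18 L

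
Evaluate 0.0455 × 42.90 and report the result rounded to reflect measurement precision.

0.0455 × 42.90 = 1.95195
Multiplication/division keeps the fewest significant figures: 0.0455 → 3 s.f., 42.90 → 4 s.f.; limit is 3.
Rounded to 3 significant figures: 1.95.

1.95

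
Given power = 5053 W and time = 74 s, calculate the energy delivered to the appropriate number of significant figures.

3.7 × 10^5 J

energy delivered = 5053 W × 74 s = 373922 J.
5053 has 4 significant figures; 74 has 2.
Division/multiplication keeps the fewest: 2 significant figures.
Rounded: 3.7 × 10^5 J.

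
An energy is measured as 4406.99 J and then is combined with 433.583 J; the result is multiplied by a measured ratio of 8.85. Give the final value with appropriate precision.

4406.99 J + 433.583 J = 4840.573 J; the sum is limited to 2 decimal places (6 s.f.).
Carrying full precision, 4840.573 × 8.85 = 42839.07105 J; 8.85 has 3 s.f., so the result keeps min(6, 3) = 3 s.f.
Rounded to 3 significant figures: 4.28 × 10^4 J.

4.28 × 10^4 J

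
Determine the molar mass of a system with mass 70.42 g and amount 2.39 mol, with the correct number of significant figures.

molar mass = 70.42 g ÷ 2.39 mol = 29.4644351464… g/mol.
70.42 has 4 significant figures; 2.39 has 3.
Division/multiplication keeps the fewest: 3 significant figures.
Rounded: 29.5 g/mol.

29.5 g/mol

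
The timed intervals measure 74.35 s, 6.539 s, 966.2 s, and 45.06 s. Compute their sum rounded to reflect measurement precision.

1092.1 s

74.35 s + 6.539 s + 966.2 s + 45.06 s = 1092.149 s.
Addition/subtraction keeps the fewest decimal places: 74.35 → 2 decimal places, 6.539 → 3 decimal places, 966.2 → 1 decimal place, 45.06 → 2 decimal places; limit is 1.
Rounded to 1 decimal place: 1092.1 s.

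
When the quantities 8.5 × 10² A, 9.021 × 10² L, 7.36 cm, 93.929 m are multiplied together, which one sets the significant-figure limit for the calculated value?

8.5 × 10² A → 2 s.f.; 9.021 × 10² L → 4 s.f.; 7.36 cm → 3 s.f.; 93.929 m → 5 s.f.
The fewest is 2 significant figures, from 8.5 × 10² A.

8.5 × 10² A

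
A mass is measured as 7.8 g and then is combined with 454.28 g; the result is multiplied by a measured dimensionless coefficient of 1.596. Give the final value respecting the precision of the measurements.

737.5 g

7.8 g + 454.28 g = 462.08 g; the sum is limited to 1 decimal place (4 s.f.).
Carrying full precision, 462.08 × 1.596 = 737.47968 g; 1.596 has 4 s.f., so the result keeps min(4, 4) = 4 s.f.
Rounded to 4 significant figures: 737.5 g.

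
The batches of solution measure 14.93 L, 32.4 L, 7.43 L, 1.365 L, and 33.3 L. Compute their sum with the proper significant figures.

89.4 L

14.93 L + 32.4 L + 7.43 L + 1.365 L + 33.3 L = 89.425 L.
Addition/subtraction keeps the fewest decimal places: 14.93 → 2 decimal places, 32.4 → 1 decimal place, 7.43 → 2 decimal places, 1.365 → 3 decimal places, 33.3 → 1 decimal place; limit is 1.
Rounded to 1 decimal place: 89.4 L.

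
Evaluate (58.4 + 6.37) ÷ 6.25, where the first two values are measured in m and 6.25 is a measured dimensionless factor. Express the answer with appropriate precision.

10.4 m

58.4 m + 6.37 m = 64.77 m; the sum is limited to 1 decimal place (3 s.f.).
Carrying full precision, 64.77 ÷ 6.25 = 10.3632 m; 6.25 has 3 s.f., so the result keeps min(3, 3) = 3 s.f.
Rounded to 3 significant figures: 10.4 m.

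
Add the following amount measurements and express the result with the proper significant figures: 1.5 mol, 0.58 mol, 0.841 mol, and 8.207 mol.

1.5 mol + 0.58 mol + 0.841 mol + 8.207 mol = 11.128 mol.
Addition/subtraction keeps the fewest decimal places: 1.5 → 1 decimal place, 0.58 → 2 decimal places, 0.841 → 3 decimal places, 8.207 → 3 decimal places; limit is 1.
Rounded to 1 decimal place: 11.1 mol.

11.1 mol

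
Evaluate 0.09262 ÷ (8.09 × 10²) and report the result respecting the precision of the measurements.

0.09262 ÷ (8.09 × 10²) = 0.000114487021014…
Multiplication/division keeps the fewest significant figures: 0.09262 → 4 s.f., 8.09 × 10² → 3 s.f.; limit is 3.
Rounded to 3 significant figures: 1.14 × 10⁻⁴.

1.14 × 10⁻⁴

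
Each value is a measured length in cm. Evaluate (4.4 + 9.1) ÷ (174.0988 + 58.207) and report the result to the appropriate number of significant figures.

0.0581

4.4 + 9.1 = 13.5, limited to 1 d.p. → 3 s.f.; 174.0988 + 58.207 = 232.3058, limited to 3 d.p. → 6 s.f.
Carrying full precision, 13.5 ÷ 232.3058 = 0.0581130561527…; keep min(3, 6) = 3 s.f.
Rounded to 3 significant figures: 0.0581.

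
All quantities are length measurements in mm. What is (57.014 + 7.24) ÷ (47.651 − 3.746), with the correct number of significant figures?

1.463

57.014 + 7.24 = 64.254, limited to 2 d.p. → 4 s.f.; 47.651 − 3.746 = 43.905, limited to 3 d.p. → 5 s.f.
Carrying full precision, 64.254 ÷ 43.905 = 1.46347796379…; keep min(4, 5) = 4 s.f.
Rounded to 4 significant figures: 1.463.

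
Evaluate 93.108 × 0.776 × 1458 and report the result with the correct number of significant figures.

93.108 × 0.776 × 1458 = 105343.136064
Multiplication/division keeps the fewest significant figures: 93.108 → 5 s.f., 0.776 → 3 s.f., 1458 → 4 s.f.; limit is 3.
Rounded to 3 significant figures: 1.05 × 10⁵.

1.05 × 10⁵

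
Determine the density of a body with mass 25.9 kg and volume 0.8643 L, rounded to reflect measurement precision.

density = 25.9 kg ÷ 0.8643 L = 29.9664468356… kg/L.
25.9 has 3 significant figures; 0.8643 has 4.
Division/multiplication keeps the fewest: 3 significant figures.
Rounded: 30.0 kg/L.

30.0 kg/L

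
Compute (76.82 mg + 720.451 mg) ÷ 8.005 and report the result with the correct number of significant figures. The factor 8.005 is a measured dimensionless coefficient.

99.60 mg

76.82 mg + 720.451 mg = 797.271 mg; the sum is limited to 2 decimal places (5 s.f.).
Carrying full precision, 797.271 ÷ 8.005 = 99.5966271081… mg; 8.005 has 4 s.f., so the result keeps min(5, 4) = 4 s.f.
Rounded to 4 significant figures: 99.60 mg.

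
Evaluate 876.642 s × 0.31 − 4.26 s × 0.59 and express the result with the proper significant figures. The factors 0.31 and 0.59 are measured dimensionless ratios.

876.642 × 0.31 = 271.75902 → 2.7 × 10^2 s (2 s.f., last digit at the 10^1 place).
4.26 × 0.59 = 2.5134 → 2.5 s (2 s.f., last digit at the 10^-1 place).
Difference: 269.24562 s; keep the coarser place, 10^1.
Result: 2.7 × 10^2 s.

2.7 × 10^2 s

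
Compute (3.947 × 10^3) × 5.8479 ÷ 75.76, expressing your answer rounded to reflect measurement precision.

304.7

(3.947 × 10^3) × 5.8479 ÷ 75.76 = 304.668179778…
Multiplication/division keeps the fewest significant figures: 3.947 × 10^3 → 4 s.f., 5.8479 → 5 s.f., 75.76 → 4 s.f.; limit is 4.
Rounded to 4 significant figures: 304.7.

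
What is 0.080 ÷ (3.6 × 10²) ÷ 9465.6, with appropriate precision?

0.080 ÷ (3.6 × 10²) ÷ 9465.6 = 2.34768236797 × 10^-8…
Multiplication/division keeps the fewest significant figures: 0.080 → 2 s.f., 3.6 × 10² → 2 s.f., 9465.6 → 5 s.f.; limit is 2.
Rounded to 2 significant figures: 2.3 × 10⁻⁸.

2.3 × 10⁻⁸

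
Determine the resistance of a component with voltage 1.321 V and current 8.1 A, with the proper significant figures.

0.16 Ω

resistance = 1.321 V ÷ 8.1 A = 0.163086419753… Ω.
1.321 has 4 significant figures; 8.1 has 2.
Division/multiplication keeps the fewest: 2 significant figures.
Rounded: 0.16 Ω.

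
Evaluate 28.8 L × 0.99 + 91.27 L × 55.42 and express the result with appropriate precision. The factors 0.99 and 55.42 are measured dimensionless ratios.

28.8 × 0.99 = 28.512 → 29 L (2 s.f., last digit at the 10^0 place).
91.27 × 55.42 = 5058.1834 → 5058 L (4 s.f., last digit at the 10^0 place).
Sum: 5086.6954 L; keep the coarser place, 10^0.
Result: 5087 L.

5087 L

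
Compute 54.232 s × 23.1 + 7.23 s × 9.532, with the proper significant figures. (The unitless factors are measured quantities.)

1.32 × 10³ s

54.232 × 23.1 = 1252.7592 → 1.25 × 10³ s (3 s.f., last digit at the 10^1 place).
7.23 × 9.532 = 68.91636 → 68.9 s (3 s.f., last digit at the 10^-1 place).
Sum: 1321.67556 s; keep the coarser place, 10^1.
Result: 1.32 × 10³ s.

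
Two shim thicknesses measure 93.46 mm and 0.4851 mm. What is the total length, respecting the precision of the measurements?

93.46 mm + 0.4851 mm = 93.9451 mm.
Addition/subtraction keeps the fewest decimal places: 93.46 → 2 decimal places, 0.4851 → 4 decimal places; limit is 2.
Rounded to 2 decimal places: 93.95 mm.

93.95 mm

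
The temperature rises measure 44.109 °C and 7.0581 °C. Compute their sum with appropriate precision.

51.167 °C

44.109 °C + 7.0581 °C = 51.1671 °C.
Addition/subtraction keeps the fewest decimal places: 44.109 → 3 decimal places, 7.0581 → 4 decimal places; limit is 3.
Rounded to 3 decimal places: 51.167 °C.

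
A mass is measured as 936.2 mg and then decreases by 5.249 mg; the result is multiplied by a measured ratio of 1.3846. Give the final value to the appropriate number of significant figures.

936.2 mg − 5.249 mg = 930.951 mg; the difference is limited to 1 decimal place (4 s.f.).
Carrying full precision, 930.951 × 1.3846 = 1288.9947546 mg; 1.3846 has 5 s.f., so the result keeps min(4, 5) = 4 s.f.
Rounded to 4 significant figures: 1289 mg.

1289 mg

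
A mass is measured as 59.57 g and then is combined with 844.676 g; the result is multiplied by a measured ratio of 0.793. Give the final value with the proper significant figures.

717 g

59.57 g + 844.676 g = 904.246 g; the sum is limited to 2 decimal places (5 s.f.).
Carrying full precision, 904.246 × 0.793 = 717.067078 g; 0.793 has 3 s.f., so the result keeps min(5, 3) = 3 s.f.
Rounded to 3 significant figures: 717 g.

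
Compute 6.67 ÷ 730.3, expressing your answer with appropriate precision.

0.00913

6.67 ÷ 730.3 = 0.00913323291798…
Multiplication/division keeps the fewest significant figures: 6.67 → 3 s.f., 730.3 → 4 s.f.; limit is 3.
Rounded to 3 significant figures: 0.00913.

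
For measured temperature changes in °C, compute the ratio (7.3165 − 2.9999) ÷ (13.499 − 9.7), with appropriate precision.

7.3165 − 2.9999 = 4.3166, limited to 4 d.p. → 5 s.f.; 13.499 − 9.7 = 3.799, limited to 1 d.p. → 2 s.f.
Carrying full precision, 4.3166 ÷ 3.799 = 1.13624638063…; keep min(5, 2) = 2 s.f.
Rounded to 2 significant figures: 1.1.

1.1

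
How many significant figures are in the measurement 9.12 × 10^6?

9.12 × 10^6: in scientific notation every digit of the coefficient is significant.

3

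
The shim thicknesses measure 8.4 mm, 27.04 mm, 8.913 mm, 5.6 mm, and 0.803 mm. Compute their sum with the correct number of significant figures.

50.8 mm

8.4 mm + 27.04 mm + 8.913 mm + 5.6 mm + 0.803 mm = 50.756 mm.
Addition/subtraction keeps the fewest decimal places: 8.4 → 1 decimal place, 27.04 → 2 decimal places, 8.913 → 3 decimal places, 5.6 → 1 decimal place, 0.803 → 3 decimal places; limit is 1.
Rounded to 1 decimal place: 50.8 mm.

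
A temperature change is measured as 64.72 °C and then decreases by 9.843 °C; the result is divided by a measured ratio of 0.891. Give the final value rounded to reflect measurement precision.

64.72 °C − 9.843 °C = 54.877 °C; the difference is limited to 2 decimal places (4 s.f.).
Carrying full precision, 54.877 ÷ 0.891 = 61.5903479237… °C; 0.891 has 3 s.f., so the result keeps min(4, 3) = 3 s.f.
Rounded to 3 significant figures: 61.6 °C.

61.6 °C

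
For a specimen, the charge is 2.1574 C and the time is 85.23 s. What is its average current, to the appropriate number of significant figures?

average current = 2.1574 C ÷ 85.23 s = 0.0253126833275… A.
2.1574 has 5 significant figures; 85.23 has 4.
Division/multiplication keeps the fewest: 4 significant figures.
Rounded: 0.02531 A.

0.02531 A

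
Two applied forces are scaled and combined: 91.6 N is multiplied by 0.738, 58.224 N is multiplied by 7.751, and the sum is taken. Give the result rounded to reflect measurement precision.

518.9 N

91.6 × 0.738 = 67.6008 → 67.6 N (3 s.f., last digit at the 10^-1 place).
58.224 × 7.751 = 451.294224 → 4.513 × 10^2 N (4 s.f., last digit at the 10^-1 place).
Sum: 518.895024 N; keep the coarser place, 10^-1.
Result: 518.9 N.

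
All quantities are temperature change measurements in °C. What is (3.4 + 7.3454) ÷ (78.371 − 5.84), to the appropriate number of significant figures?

3.4 + 7.3454 = 10.7454, limited to 1 d.p. → 3 s.f.; 78.371 − 5.84 = 72.531, limited to 2 d.p. → 4 s.f.
Carrying full precision, 10.7454 ÷ 72.531 = 0.148149067295…; keep min(3, 4) = 3 s.f.
Rounded to 3 significant figures: 0.148.

0.148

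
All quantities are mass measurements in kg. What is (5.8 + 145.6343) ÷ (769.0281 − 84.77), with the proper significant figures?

5.8 + 145.6343 = 151.4343, limited to 1 d.p. → 4 s.f.; 769.0281 − 84.77 = 684.2581, limited to 2 d.p. → 5 s.f.
Carrying full precision, 151.4343 ÷ 684.2581 = 0.221311665876…; keep min(4, 5) = 4 s.f.
Rounded to 4 significant figures: 0.2213.

0.2213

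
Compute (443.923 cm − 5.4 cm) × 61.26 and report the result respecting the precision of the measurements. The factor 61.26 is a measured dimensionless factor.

2.686 × 10^4 cm

443.923 cm − 5.4 cm = 438.523 cm; the difference is limited to 1 decimal place (4 s.f.).
Carrying full precision, 438.523 × 61.26 = 26863.91898 cm; 61.26 has 4 s.f., so the result keeps min(4, 4) = 4 s.f.
Rounded to 4 significant figures: 2.686 × 10^4 cm.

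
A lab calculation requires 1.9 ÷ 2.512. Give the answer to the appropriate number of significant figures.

1.9 ÷ 2.512 = 0.756369426752…
Multiplication/division keeps the fewest significant figures: 1.9 → 2 s.f., 2.512 → 4 s.f.; limit is 2.
Rounded to 2 significant figures: 7.6 × 10⁻¹.

7.6 × 10⁻¹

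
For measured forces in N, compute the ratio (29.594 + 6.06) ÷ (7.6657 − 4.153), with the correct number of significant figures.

10.15

29.594 + 6.06 = 35.654, limited to 2 d.p. → 4 s.f.; 7.6657 − 4.153 = 3.5127, limited to 3 d.p. → 4 s.f.
Carrying full precision, 35.654 ÷ 3.5127 = 10.1500270447…; keep min(4, 4) = 4 s.f.
Rounded to 4 significant figures: 10.15.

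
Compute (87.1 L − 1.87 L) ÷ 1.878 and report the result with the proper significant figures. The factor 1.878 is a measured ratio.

45.4 L

87.1 L − 1.87 L = 85.23 L; the difference is limited to 1 decimal place (3 s.f.).
Carrying full precision, 85.23 ÷ 1.878 = 45.3833865815… L; 1.878 has 4 s.f., so the result keeps min(3, 4) = 3 s.f.
Rounded to 3 significant figures: 45.4 L.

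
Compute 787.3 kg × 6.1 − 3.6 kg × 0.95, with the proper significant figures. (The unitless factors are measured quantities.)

787.3 × 6.1 = 4802.53 → 4.8 × 10^3 kg (2 s.f., last digit at the 10^2 place).
3.6 × 0.95 = 3.42 → 3.4 kg (2 s.f., last digit at the 10^-1 place).
Difference: 4799.11 kg; keep the coarser place, 10^2.
Result: 4.8 × 10^3 kg.

4.8 × 10^3 kg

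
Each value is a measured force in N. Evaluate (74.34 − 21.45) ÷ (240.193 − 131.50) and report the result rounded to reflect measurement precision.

0.4866

74.34 − 21.45 = 52.89, limited to 2 d.p. → 4 s.f.; 240.193 − 131.50 = 108.693, limited to 2 d.p. → 5 s.f.
Carrying full precision, 52.89 ÷ 108.693 = 0.486599873037…; keep min(4, 5) = 4 s.f.
Rounded to 4 significant figures: 0.4866.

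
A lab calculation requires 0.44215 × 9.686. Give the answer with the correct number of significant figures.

4.283

0.44215 × 9.686 = 4.2826649
Multiplication/division keeps the fewest significant figures: 0.44215 → 5 s.f., 9.686 → 4 s.f.; limit is 4.
Rounded to 4 significant figures: 4.283.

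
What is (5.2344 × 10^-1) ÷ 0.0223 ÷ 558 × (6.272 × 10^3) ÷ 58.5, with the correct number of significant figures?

(5.2344 × 10^-1) ÷ 0.0223 ÷ 558 × (6.272 × 10^3) ÷ 58.5 = 4.51001544223…
Multiplication/division keeps the fewest significant figures: 5.2344 × 10^-1 → 5 s.f., 0.0223 → 3 s.f., 558 → 3 s.f., 6.272 × 10^3 → 4 s.f., 58.5 → 3 s.f.; limit is 3.
Rounded to 3 significant figures: 4.51.

4.51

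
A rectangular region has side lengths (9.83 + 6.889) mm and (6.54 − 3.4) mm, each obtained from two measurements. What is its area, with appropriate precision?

52 mm²

9.83 + 6.889 = 16.719, limited to 2 d.p. → 4 s.f.; 6.54 − 3.4 = 3.14, limited to 1 d.p. → 2 s.f.
Carrying full precision, 16.719 × 3.14 = 52.49766; keep min(4, 2) = 2 s.f.
Rounded to 2 significant figures: 52 mm².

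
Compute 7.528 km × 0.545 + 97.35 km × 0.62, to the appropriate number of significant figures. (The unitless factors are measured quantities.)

7.528 × 0.545 = 4.10276 → 4.10 km (3 s.f., last digit at the 10^-2 place).
97.35 × 0.62 = 60.357 → 6.0 × 10¹ km (2 s.f., last digit at the 10^0 place).
Sum: 64.45976 km; keep the coarser place, 10^0.
Result: 64 km.

64 km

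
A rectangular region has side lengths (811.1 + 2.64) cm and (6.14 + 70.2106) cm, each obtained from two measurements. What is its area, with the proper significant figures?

6.213 × 10⁴ cm²

811.1 + 2.64 = 813.74, limited to 1 d.p. → 4 s.f.; 6.14 + 70.2106 = 76.3506, limited to 2 d.p. → 4 s.f.
Carrying full precision, 813.74 × 76.3506 = 62129.537244; keep min(4, 4) = 4 s.f.
Rounded to 4 significant figures: 6.213 × 10⁴ cm².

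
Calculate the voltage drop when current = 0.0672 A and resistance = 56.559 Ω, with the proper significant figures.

3.80 V

voltage drop = 0.0672 A × 56.559 Ω = 3.8007648 V.
0.0672 has 3 significant figures; 56.559 has 5.
Division/multiplication keeps the fewest: 3 significant figures.
Rounded: 3.80 V.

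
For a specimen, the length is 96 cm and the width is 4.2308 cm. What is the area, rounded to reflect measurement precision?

area = 96 cm × 4.2308 cm = 406.1568 cm².
96 has 2 significant figures; 4.2308 has 5.
Division/multiplication keeps the fewest: 2 significant figures.
Rounded: 4.1 × 10² cm².

4.1 × 10² cm²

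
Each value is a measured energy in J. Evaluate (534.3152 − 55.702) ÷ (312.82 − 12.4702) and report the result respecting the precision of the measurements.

1.5935

534.3152 − 55.702 = 478.6132, limited to 3 d.p. → 6 s.f.; 312.82 − 12.4702 = 300.3498, limited to 2 d.p. → 5 s.f.
Carrying full precision, 478.6132 ÷ 300.3498 = 1.59351928984…; keep min(6, 5) = 5 s.f.
Rounded to 5 significant figures: 1.5935.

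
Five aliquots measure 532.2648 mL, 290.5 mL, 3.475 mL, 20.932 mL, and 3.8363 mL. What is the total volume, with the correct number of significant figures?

532.2648 mL + 290.5 mL + 3.475 mL + 20.932 mL + 3.8363 mL = 851.0081 mL.
Addition/subtraction keeps the fewest decimal places: 532.2648 → 4 decimal places, 290.5 → 1 decimal place, 3.475 → 3 decimal places, 20.932 → 3 decimal places, 3.8363 → 4 decimal places; limit is 1.
Rounded to 1 decimal place: 851.0 mL.

851.0 mL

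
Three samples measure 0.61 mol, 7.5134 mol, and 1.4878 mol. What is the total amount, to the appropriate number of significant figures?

9.61 mol

0.61 mol + 7.5134 mol + 1.4878 mol = 9.6112 mol.
Addition/subtraction keeps the fewest decimal places: 0.61 → 2 decimal places, 7.5134 → 4 decimal places, 1.4878 → 4 decimal places; limit is 2.
Rounded to 2 decimal places: 9.61 mol.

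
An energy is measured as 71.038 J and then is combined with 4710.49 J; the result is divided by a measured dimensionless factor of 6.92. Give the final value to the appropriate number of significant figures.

691 J

71.038 J + 4710.49 J = 4781.528 J; the sum is limited to 2 decimal places (6 s.f.).
Carrying full precision, 4781.528 ÷ 6.92 = 690.972254335… J; 6.92 has 3 s.f., so the result keeps min(6, 3) = 3 s.f.
Rounded to 3 significant figures: 691 J.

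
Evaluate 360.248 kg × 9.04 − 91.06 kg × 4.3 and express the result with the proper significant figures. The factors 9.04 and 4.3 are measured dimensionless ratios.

360.248 × 9.04 = 3256.64192 → 3.26 × 10^3 kg (3 s.f., last digit at the 10^1 place).
91.06 × 4.3 = 391.558 → 3.9 × 10^2 kg (2 s.f., last digit at the 10^1 place).
Difference: 2865.08392 kg; keep the coarser place, 10^1.
Result: 2.87 × 10^3 kg.

2.87 × 10^3 kg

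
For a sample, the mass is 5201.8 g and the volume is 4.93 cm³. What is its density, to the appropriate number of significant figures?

1.06 × 10^3 g/cm³

density = 5201.8 g ÷ 4.93 cm³ = 1055.13184584… g/cm³.
5201.8 has 5 significant figures; 4.93 has 3.
Division/multiplication keeps the fewest: 3 significant figures.
Rounded: 1.06 × 10^3 g/cm³.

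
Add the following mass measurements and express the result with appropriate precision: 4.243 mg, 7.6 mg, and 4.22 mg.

4.243 mg + 7.6 mg + 4.22 mg = 16.063 mg.
Addition/subtraction keeps the fewest decimal places: 4.243 → 3 decimal places, 7.6 → 1 decimal place, 4.22 → 2 decimal places; limit is 1.
Rounded to 1 decimal place: 16.1 mg.

16.1 mg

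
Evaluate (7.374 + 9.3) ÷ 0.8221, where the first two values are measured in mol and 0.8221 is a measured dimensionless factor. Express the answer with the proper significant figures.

20.3 mol

7.374 mol + 9.3 mol = 16.674 mol; the sum is limited to 1 decimal place (3 s.f.).
Carrying full precision, 16.674 ÷ 0.8221 = 20.2822041114… mol; 0.8221 has 4 s.f., so the result keeps min(3, 4) = 3 s.f.
Rounded to 3 significant figures: 20.3 mol.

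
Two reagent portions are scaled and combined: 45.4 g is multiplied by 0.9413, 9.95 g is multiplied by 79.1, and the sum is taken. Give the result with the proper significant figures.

45.4 × 0.9413 = 42.73502 → 42.7 g (3 s.f., last digit at the 10^-1 place).
9.95 × 79.1 = 787.045 → 787 g (3 s.f., last digit at the 10^0 place).
Sum: 829.78002 g; keep the coarser place, 10^0.
Result: 830. g.

830. g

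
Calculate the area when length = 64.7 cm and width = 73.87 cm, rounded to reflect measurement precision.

4.78 × 10³ cm²

area = 64.7 cm × 73.87 cm = 4779.389 cm².
64.7 has 3 significant figures; 73.87 has 4.
Division/multiplication keeps the fewest: 3 significant figures.
Rounded: 4.78 × 10³ cm².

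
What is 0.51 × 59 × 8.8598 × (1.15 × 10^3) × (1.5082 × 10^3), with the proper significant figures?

0.51 × 59 × 8.8598 × (1.15 × 10^3) × (1.5082 × 10^3) = 462384090.682…
Multiplication/division keeps the fewest significant figures: 0.51 → 2 s.f., 59 → 2 s.f., 8.8598 → 5 s.f., 1.15 × 10^3 → 3 s.f., 1.5082 × 10^3 → 5 s.f.; limit is 2.
Rounded to 2 significant figures: 4.6 × 10^8.

4.6 × 10^8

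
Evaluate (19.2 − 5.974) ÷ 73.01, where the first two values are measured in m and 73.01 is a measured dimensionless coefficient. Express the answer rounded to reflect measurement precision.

19.2 m − 5.974 m = 13.226 m; the difference is limited to 1 decimal place (3 s.f.).
Carrying full precision, 13.226 ÷ 73.01 = 0.181153266676… m; 73.01 has 4 s.f., so the result keeps min(3, 4) = 3 s.f.
Rounded to 3 significant figures: 0.181 m.

0.181 m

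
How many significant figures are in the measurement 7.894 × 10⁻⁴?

4

7.894 × 10⁻⁴: in scientific notation every digit of the coefficient is significant.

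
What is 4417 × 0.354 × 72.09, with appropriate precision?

1.13 × 10⁵

4417 × 0.354 × 72.09 = 112721.22162
Multiplication/division keeps the fewest significant figures: 4417 → 4 s.f., 0.354 → 3 s.f., 72.09 → 4 s.f.; limit is 3.
Rounded to 3 significant figures: 1.13 × 10⁵.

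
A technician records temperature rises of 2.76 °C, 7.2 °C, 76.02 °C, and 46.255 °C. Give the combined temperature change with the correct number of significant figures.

132.2 °C

2.76 °C + 7.2 °C + 76.02 °C + 46.255 °C = 132.235 °C.
Addition/subtraction keeps the fewest decimal places: 2.76 → 2 decimal places, 7.2 → 1 decimal place, 76.02 → 2 decimal places, 46.255 → 3 decimal places; limit is 1.
Rounded to 1 decimal place: 132.2 °C.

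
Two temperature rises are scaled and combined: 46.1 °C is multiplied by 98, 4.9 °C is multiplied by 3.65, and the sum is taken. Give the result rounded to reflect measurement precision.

46.1 × 98 = 4517.8 → 4.5 × 10^3 °C (2 s.f., last digit at the 10^2 place).
4.9 × 3.65 = 17.885 → 18 °C (2 s.f., last digit at the 10^0 place).
Sum: 4535.685 °C; keep the coarser place, 10^2.
Result: 4.5 × 10^3 °C.

4.5 × 10^3 °C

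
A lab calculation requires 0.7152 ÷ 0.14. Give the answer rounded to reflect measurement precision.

5.1

0.7152 ÷ 0.14 = 5.10857142857…
Multiplication/division keeps the fewest significant figures: 0.7152 → 4 s.f., 0.14 → 2 s.f.; limit is 2.
Rounded to 2 significant figures: 5.1.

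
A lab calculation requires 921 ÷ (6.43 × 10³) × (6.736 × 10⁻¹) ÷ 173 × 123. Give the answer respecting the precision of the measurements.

921 ÷ (6.43 × 10³) × (6.736 × 10⁻¹) ÷ 173 × 123 = 0.0685977299328…
Multiplication/division keeps the fewest significant figures: 921 → 3 s.f., 6.43 × 10³ → 3 s.f., 6.736 × 10⁻¹ → 4 s.f., 173 → 3 s.f., 123 → 3 s.f.; limit is 3.
Rounded to 3 significant figures: 0.0686.

0.0686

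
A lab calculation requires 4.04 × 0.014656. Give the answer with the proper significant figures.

4.04 × 0.014656 = 0.05921024
Multiplication/division keeps the fewest significant figures: 4.04 → 3 s.f., 0.014656 → 5 s.f.; limit is 3.
Rounded to 3 significant figures: 0.0592.

0.0592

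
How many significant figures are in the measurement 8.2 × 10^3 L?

2

8.2 × 10^3: in scientific notation every digit of the coefficient is significant.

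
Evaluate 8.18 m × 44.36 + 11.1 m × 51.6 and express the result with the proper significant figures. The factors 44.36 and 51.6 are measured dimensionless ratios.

8.18 × 44.36 = 362.8648 → 363 m (3 s.f., last digit at the 10^0 place).
11.1 × 51.6 = 572.76 → 573 m (3 s.f., last digit at the 10^0 place).
Sum: 935.6248 m; keep the coarser place, 10^0.
Result: 936 m.

936 m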